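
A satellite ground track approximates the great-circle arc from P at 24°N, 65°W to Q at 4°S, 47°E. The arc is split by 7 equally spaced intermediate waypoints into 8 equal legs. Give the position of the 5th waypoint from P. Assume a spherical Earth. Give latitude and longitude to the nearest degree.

≈ 13°N, 8°E

Write both endpoints as unit vectors p₁, p₂ with components (cos φ cos λ, cos φ sin λ, sin φ).
The central angle between the endpoints is δ = arccos(p₁·p₂) ≈ 1.950 rad (111.7°).
Interpolate at f = 5/8 with slerp weights a = sin((1−f)δ)/sin δ ≈ 0.719, b = sin(fδ)/sin δ ≈ 1.010.
p = a·p₁ + b·p₂ ≈ (0.965, 0.142, 0.222); φ = arcsin(p_z) ≈ 12.82°, λ = atan2(p_y, p_x) ≈ 8.37°.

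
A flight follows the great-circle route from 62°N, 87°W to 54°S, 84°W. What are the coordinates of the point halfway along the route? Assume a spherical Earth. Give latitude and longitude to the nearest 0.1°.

Write both endpoints as unit vectors p₁, p₂ with components (cos φ cos λ, cos φ sin λ, sin φ).
The central angle between the endpoints is δ = arccos(p₁·p₂) ≈ 2.025 rad (116.0°).
Interpolate at f = 1/2 with slerp weights a = sin((1−f)δ)/sin δ ≈ 0.944, b = sin(fδ)/sin δ ≈ 0.944.
p = a·p₁ + b·p₂ ≈ (0.081, -0.994, 0.070); φ = arcsin(p_z) ≈ 4.00°, λ = atan2(p_y, p_x) ≈ -85.33°.

≈ 4.0°N, 85.3°W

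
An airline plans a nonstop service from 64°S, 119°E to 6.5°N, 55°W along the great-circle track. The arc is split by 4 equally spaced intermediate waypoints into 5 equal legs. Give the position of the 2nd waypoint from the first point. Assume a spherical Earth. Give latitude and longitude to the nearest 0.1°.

≈ 66.7°S, 47.4°W

Write both endpoints as unit vectors p₁, p₂ with components (cos φ cos λ, cos φ sin λ, sin φ).
The central angle between the endpoints is δ = arccos(p₁·p₂) ≈ 2.135 rad (122.3°).
Interpolate at f = 2/5 with slerp weights a = sin((1−f)δ)/sin δ ≈ 1.134, b = sin(fδ)/sin δ ≈ 0.892.
p = a·p₁ + b·p₂ ≈ (0.267, -0.291, -0.918); φ = arcsin(p_z) ≈ -66.70°, λ = atan2(p_y, p_x) ≈ -47.45°.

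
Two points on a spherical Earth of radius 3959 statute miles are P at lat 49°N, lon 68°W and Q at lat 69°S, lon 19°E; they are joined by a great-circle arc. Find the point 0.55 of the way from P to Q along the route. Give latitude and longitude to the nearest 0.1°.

Write both endpoints as unit vectors p₁, p₂ with components (cos φ cos λ, cos φ sin λ, sin φ).
The central angle between the endpoints is δ = arccos(p₁·p₂) ≈ 2.335 rad (133.8°).
Interpolate at f = 0.55 with slerp weights a = sin((1−f)δ)/sin δ ≈ 1.203, b = sin(fδ)/sin δ ≈ 1.329.
p = a·p₁ + b·p₂ ≈ (0.746, -0.576, -0.333); φ = arcsin(p_z) ≈ -19.47°, λ = atan2(p_y, p_x) ≈ -37.69°.

≈ lat 19.5°S, lon 37.7°W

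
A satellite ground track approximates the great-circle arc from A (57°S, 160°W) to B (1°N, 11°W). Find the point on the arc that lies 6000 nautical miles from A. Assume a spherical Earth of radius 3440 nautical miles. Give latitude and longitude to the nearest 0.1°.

Write both endpoints as unit vectors p₁, p₂ with components (cos φ cos λ, cos φ sin λ, sin φ).
The central angle between the endpoints is δ = arccos(p₁·p₂) ≈ 2.073 rad (118.8°). The total great-circle distance is δ·R ≈ 2.073 × 3440 ≈ 7131 nmi, so the target fraction is f = 6000/7131 ≈ 0.841.
Interpolate at f ≈ 0.841 with slerp weights a = sin((1−f)δ)/sin δ ≈ 0.368, b = sin(fδ)/sin δ ≈ 1.124.
p = a·p₁ + b·p₂ ≈ (0.914, -0.283, -0.289); φ = arcsin(p_z) ≈ -16.82°, λ = atan2(p_y, p_x) ≈ -17.20°.

≈ (16.8°S, 17.2°W)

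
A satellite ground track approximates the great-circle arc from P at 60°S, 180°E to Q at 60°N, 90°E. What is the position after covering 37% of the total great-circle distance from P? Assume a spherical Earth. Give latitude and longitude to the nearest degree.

≈ 17°S, 142°E

Convert each endpoint to a unit vector on the sphere (x = cos φ cos λ, y = cos φ sin λ, z = sin φ).
The central angle between the endpoints is δ = arccos(p₁·p₂) ≈ 2.419 rad (138.6°).
Interpolate at f = 0.37 with slerp weights a = sin((1−f)δ)/sin δ ≈ 1.510, b = sin(fδ)/sin δ ≈ 1.180.
p = a·p₁ + b·p₂ ≈ (-0.755, 0.590, -0.286); φ = arcsin(p_z) ≈ -16.64°, λ = atan2(p_y, p_x) ≈ 142.01°.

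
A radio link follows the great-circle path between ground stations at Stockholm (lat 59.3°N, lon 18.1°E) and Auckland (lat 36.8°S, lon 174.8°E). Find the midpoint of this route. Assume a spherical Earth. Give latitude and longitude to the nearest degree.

≈ lat 34°N, lon 143°E

Write both endpoints as unit vectors p₁, p₂ with components (cos φ cos λ, cos φ sin λ, sin φ).
The central angle between the endpoints is δ = arccos(p₁·p₂) ≈ 2.669 rad (152.9°).
Interpolate at f = 1/2 with slerp weights a = sin((1−f)δ)/sin δ ≈ 2.137, b = sin(fδ)/sin δ ≈ 2.137.
p = a·p₁ + b·p₂ ≈ (-0.667, 0.494, 0.557); φ = arcsin(p_z) ≈ 33.88°, λ = atan2(p_y, p_x) ≈ 143.48°.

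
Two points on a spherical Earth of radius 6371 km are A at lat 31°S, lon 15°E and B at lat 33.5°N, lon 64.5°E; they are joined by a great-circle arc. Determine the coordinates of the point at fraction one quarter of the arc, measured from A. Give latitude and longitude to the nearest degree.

≈ lat 15°S, lon 28°E

The haversine formula gives a central angle δ ≈ 1.390 rad (79.6°) between the endpoints.
Interpolate at f = 1/4 with slerp weights a = sin((1−f)δ)/sin δ ≈ 0.878, b = sin(fδ)/sin δ ≈ 0.346.
p = a·p₁ + b·p₂ ≈ (0.851, 0.455, -0.261); φ = arcsin(p_z) ≈ -15.14°, λ = atan2(p_y, p_x) ≈ 28.14°.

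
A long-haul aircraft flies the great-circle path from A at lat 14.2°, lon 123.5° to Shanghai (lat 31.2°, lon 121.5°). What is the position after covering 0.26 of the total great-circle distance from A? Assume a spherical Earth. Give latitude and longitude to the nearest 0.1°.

The haversine formula gives a central angle δ ≈ 0.298 rad (17.1°) between the endpoints.
Interpolate at f = 0.26 with slerp weights a = sin((1−f)δ)/sin δ ≈ 0.745, b = sin(fδ)/sin δ ≈ 0.264.
p = a·p₁ + b·p₂ ≈ (-0.516, 0.795, 0.319); φ = arcsin(p_z) ≈ 18.62°, λ = atan2(p_y, p_x) ≈ 123.02°.

≈ lat 18.6°, lon 123.0°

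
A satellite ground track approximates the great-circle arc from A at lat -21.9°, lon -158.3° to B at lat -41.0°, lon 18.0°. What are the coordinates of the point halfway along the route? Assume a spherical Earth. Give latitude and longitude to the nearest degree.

From cos δ = sin φ₁ sin φ₂ + cos φ₁ cos φ₂ cos Δλ, the central angle is δ ≈ 2.042 rad (117.0°).
Interpolate at f = 1/2 with slerp weights a = sin((1−f)δ)/sin δ ≈ 0.957, b = sin(fδ)/sin δ ≈ 0.957.
p = a·p₁ + b·p₂ ≈ (-0.138, -0.105, -0.985); φ = arcsin(p_z) ≈ -80.00°, λ = atan2(p_y, p_x) ≈ -142.72°.

≈ lat -80°, lon -143°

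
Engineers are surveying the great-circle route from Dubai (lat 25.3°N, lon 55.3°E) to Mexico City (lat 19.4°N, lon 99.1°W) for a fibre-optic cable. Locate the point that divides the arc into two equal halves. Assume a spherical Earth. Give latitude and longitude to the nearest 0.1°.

≈ lat 61.6°N, lon 27.2°W

Convert each endpoint to a unit vector on the sphere (x = cos φ cos λ, y = cos φ sin λ, z = sin φ).
The central angle between the endpoints is δ = arccos(p₁·p₂) ≈ 2.249 rad (128.8°).
Interpolate at f = 1/2 with slerp weights a = sin((1−f)δ)/sin δ ≈ 1.158, b = sin(fδ)/sin δ ≈ 1.158.
p = a·p₁ + b·p₂ ≈ (0.423, -0.218, 0.879); φ = arcsin(p_z) ≈ 61.58°, λ = atan2(p_y, p_x) ≈ -27.23°.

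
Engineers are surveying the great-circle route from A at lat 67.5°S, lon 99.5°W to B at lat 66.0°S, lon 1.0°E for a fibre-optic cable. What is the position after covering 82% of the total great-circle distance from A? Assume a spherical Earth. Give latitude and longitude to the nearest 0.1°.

≈ lat 70.4°S, lon 11.4°W

From cos δ = sin φ₁ sin φ₂ + cos φ₁ cos φ₂ cos Δλ, the central angle is δ ≈ 0.617 rad (35.3°).
Interpolate at f = 0.82 with slerp weights a = sin((1−f)δ)/sin δ ≈ 0.192, b = sin(fδ)/sin δ ≈ 0.838.
p = a·p₁ + b·p₂ ≈ (0.329, -0.066, -0.942); φ = arcsin(p_z) ≈ -70.42°, λ = atan2(p_y, p_x) ≈ -11.42°.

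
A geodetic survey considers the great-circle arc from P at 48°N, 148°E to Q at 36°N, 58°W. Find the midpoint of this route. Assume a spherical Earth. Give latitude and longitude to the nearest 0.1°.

≈ 74.9°N, 112.7°W

The haversine formula gives a central angle δ ≈ 1.621 rad (92.9°) between the endpoints.
Interpolate at f = 1/2 with slerp weights a = sin((1−f)δ)/sin δ ≈ 0.725, b = sin(fδ)/sin δ ≈ 0.725.
p = a·p₁ + b·p₂ ≈ (-0.101, -0.240, 0.965); φ = arcsin(p_z) ≈ 74.89°, λ = atan2(p_y, p_x) ≈ -112.71°.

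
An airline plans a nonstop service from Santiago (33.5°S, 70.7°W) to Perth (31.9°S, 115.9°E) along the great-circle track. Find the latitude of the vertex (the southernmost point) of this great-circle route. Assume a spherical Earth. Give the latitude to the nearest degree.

The great circle lies in the plane with unit normal n̂ = (p₁ × p₂)/|p₁ × p₂|.
Here n̂_z ≈ -0.089; the vertex latitude is φ_max = arccos|n̂_z| ≈ 84.9°.
Check via Clairaut: cos φ_max = |cos φ₁| · sin C = cos(33.5°)·sin(173.9°) ≈ 0.089, again giving ≈ 84.9°.

≈ 85°S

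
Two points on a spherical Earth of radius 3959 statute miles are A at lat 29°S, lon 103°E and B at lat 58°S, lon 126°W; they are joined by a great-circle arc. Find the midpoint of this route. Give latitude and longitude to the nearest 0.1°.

From cos δ = sin φ₁ sin φ₂ + cos φ₁ cos φ₂ cos Δλ, the central angle is δ ≈ 1.464 rad (83.9°).
Interpolate at f = 1/2 with slerp weights a = sin((1−f)δ)/sin δ ≈ 0.672, b = sin(fδ)/sin δ ≈ 0.672.
p = a·p₁ + b·p₂ ≈ (-0.342, 0.285, -0.896); φ = arcsin(p_z) ≈ -63.60°, λ = atan2(p_y, p_x) ≈ 140.20°.

≈ lat 63.6°S, lon 140.2°E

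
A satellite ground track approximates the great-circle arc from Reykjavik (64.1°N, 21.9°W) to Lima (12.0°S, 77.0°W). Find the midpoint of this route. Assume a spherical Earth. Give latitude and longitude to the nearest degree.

Convert each endpoint to a unit vector on the sphere (x = cos φ cos λ, y = cos φ sin λ, z = sin φ).
The central angle between the endpoints is δ = arccos(p₁·p₂) ≈ 1.513 rad (86.7°).
Interpolate at f = 1/2 with slerp weights a = sin((1−f)δ)/sin δ ≈ 0.688, b = sin(fδ)/sin δ ≈ 0.688.
p = a·p₁ + b·p₂ ≈ (0.430, -0.767, 0.476); φ = arcsin(p_z) ≈ 28.40°, λ = atan2(p_y, p_x) ≈ -60.74°.

≈ 28°N, 61°W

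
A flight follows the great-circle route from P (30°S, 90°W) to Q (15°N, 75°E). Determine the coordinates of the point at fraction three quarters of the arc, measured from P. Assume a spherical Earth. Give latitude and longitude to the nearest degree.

≈ (16°S, 50°E)

The haversine formula gives a central angle δ ≈ 2.786 rad (159.6°) between the endpoints.
Interpolate at f = 3/4 with slerp weights a = sin((1−f)δ)/sin δ ≈ 1.842, b = sin(fδ)/sin δ ≈ 2.494.
p = a·p₁ + b·p₂ ≈ (0.624, 0.732, -0.276); φ = arcsin(p_z) ≈ -16.00°, λ = atan2(p_y, p_x) ≈ 49.56°.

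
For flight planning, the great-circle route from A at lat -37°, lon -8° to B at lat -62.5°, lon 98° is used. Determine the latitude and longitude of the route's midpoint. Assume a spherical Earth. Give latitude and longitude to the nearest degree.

Convert each endpoint to a unit vector on the sphere (x = cos φ cos λ, y = cos φ sin λ, z = sin φ).
The central angle between the endpoints is δ = arccos(p₁·p₂) ≈ 1.124 rad (64.4°).
Interpolate at f = 1/2 with slerp weights a = sin((1−f)δ)/sin δ ≈ 0.591, b = sin(fδ)/sin δ ≈ 0.591.
p = a·p₁ + b·p₂ ≈ (0.429, 0.205, -0.880); φ = arcsin(p_z) ≈ -61.61°, λ = atan2(p_y, p_x) ≈ 25.47°.

≈ lat -62°, lon 25°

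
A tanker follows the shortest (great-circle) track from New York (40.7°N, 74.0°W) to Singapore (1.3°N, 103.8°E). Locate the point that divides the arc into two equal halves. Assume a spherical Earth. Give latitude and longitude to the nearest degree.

≈ 70°N, 97°E

The haversine formula gives a central angle δ ≈ 2.408 rad (138.0°) between the endpoints.
Interpolate at f = 1/2 with slerp weights a = sin((1−f)δ)/sin δ ≈ 1.394, b = sin(fδ)/sin δ ≈ 1.394.
p = a·p₁ + b·p₂ ≈ (-0.041, 0.337, 0.940); φ = arcsin(p_z) ≈ 70.13°, λ = atan2(p_y, p_x) ≈ 96.95°.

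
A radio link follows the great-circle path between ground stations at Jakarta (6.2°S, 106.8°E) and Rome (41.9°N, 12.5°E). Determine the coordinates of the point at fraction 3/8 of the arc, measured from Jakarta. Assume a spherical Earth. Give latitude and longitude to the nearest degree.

The haversine formula gives a central angle δ ≈ 1.699 rad (97.3°) between the endpoints.
Interpolate at f = 3/8 with slerp weights a = sin((1−f)δ)/sin δ ≈ 0.880, b = sin(fδ)/sin δ ≈ 0.600.
p = a·p₁ + b·p₂ ≈ (0.183, 0.935, 0.305); φ = arcsin(p_z) ≈ 17.78°, λ = atan2(p_y, p_x) ≈ 78.93°.

≈ 18°N, 79°E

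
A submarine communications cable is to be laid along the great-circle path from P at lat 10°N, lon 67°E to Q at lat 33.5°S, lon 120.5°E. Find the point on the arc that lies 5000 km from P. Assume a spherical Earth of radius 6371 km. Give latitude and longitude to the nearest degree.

Write both endpoints as unit vectors p₁, p₂ with components (cos φ cos λ, cos φ sin λ, sin φ).
The central angle between the endpoints is δ = arccos(p₁·p₂) ≈ 1.167 rad (66.9°). The total great-circle distance is δ·R ≈ 1.167 × 6371 ≈ 7437 km, so the target fraction is f = 5000/7437 ≈ 0.672.
Interpolate at f ≈ 0.672 with slerp weights a = sin((1−f)δ)/sin δ ≈ 0.406, b = sin(fδ)/sin δ ≈ 0.768.
p = a·p₁ + b·p₂ ≈ (-0.169, 0.920, -0.354); φ = arcsin(p_z) ≈ -20.71°, λ = atan2(p_y, p_x) ≈ 100.41°.

≈ lat 21°S, lon 100°E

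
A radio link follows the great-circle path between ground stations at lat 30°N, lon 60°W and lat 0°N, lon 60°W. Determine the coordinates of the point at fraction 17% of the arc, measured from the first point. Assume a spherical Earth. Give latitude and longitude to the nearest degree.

≈ lat 25°N, lon 60°W

From cos δ = sin φ₁ sin φ₂ + cos φ₁ cos φ₂ cos Δλ, the central angle is δ ≈ 0.524 rad (30.0°).
Interpolate at f = 0.17 with slerp weights a = sin((1−f)δ)/sin δ ≈ 0.842, b = sin(fδ)/sin δ ≈ 0.178.
p = a·p₁ + b·p₂ ≈ (0.454, -0.786, 0.421); φ = arcsin(p_z) ≈ 24.90°, λ = atan2(p_y, p_x) ≈ -60.00°.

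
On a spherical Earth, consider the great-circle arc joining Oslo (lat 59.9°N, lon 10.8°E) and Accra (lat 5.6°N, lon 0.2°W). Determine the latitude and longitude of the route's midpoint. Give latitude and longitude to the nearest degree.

Write both endpoints as unit vectors p₁, p₂ with components (cos φ cos λ, cos φ sin λ, sin φ).
The central angle between the endpoints is δ = arccos(p₁·p₂) ≈ 0.959 rad (54.9°).
Interpolate at f = 1/2 with slerp weights a = sin((1−f)δ)/sin δ ≈ 0.564, b = sin(fδ)/sin δ ≈ 0.564.
p = a·p₁ + b·p₂ ≈ (0.838, 0.051, 0.543); φ = arcsin(p_z) ≈ 32.86°, λ = atan2(p_y, p_x) ≈ 3.48°.

≈ lat 33°N, lon 3°E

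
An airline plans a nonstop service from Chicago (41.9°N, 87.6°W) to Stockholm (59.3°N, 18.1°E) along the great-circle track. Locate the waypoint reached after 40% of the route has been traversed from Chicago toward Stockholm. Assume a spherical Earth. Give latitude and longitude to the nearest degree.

≈ 60°N, 60°W

From cos δ = sin φ₁ sin φ₂ + cos φ₁ cos φ₂ cos Δλ, the central angle is δ ≈ 1.080 rad (61.9°).
Interpolate at f = 0.40 with slerp weights a = sin((1−f)δ)/sin δ ≈ 0.684, b = sin(fδ)/sin δ ≈ 0.475.
p = a·p₁ + b·p₂ ≈ (0.252, -0.434, 0.865); φ = arcsin(p_z) ≈ 59.91°, λ = atan2(p_y, p_x) ≈ -59.87°.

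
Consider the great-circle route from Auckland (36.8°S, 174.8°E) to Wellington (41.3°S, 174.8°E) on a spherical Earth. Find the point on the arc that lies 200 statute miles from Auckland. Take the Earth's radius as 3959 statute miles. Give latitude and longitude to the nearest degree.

≈ 40°S, 175°E

Convert each endpoint to a unit vector on the sphere (x = cos φ cos λ, y = cos φ sin λ, z = sin φ).
The central angle between the endpoints is δ = arccos(p₁·p₂) ≈ 0.079 rad (4.5°). The total great-circle distance is δ·R ≈ 0.079 × 3959 ≈ 311 mi, so the target fraction is f = 200/311 ≈ 0.643.
Interpolate at f ≈ 0.643 with slerp weights a = sin((1−f)δ)/sin δ ≈ 0.357, b = sin(fδ)/sin δ ≈ 0.644.
p = a·p₁ + b·p₂ ≈ (-0.766, 0.070, -0.639); φ = arcsin(p_z) ≈ -39.69°, λ = atan2(p_y, p_x) ≈ 174.80°.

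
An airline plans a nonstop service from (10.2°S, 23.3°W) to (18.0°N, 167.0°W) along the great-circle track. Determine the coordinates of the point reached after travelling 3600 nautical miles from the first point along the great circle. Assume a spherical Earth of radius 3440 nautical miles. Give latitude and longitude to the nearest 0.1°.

The haversine formula gives a central angle δ ≈ 2.513 rad (144.0°) between the endpoints. The total great-circle distance is δ·R ≈ 2.513 × 3440 ≈ 8646 nmi, so the target fraction is f = 3600/8646 ≈ 0.416.
Interpolate at f ≈ 0.416 with slerp weights a = sin((1−f)δ)/sin δ ≈ 1.692, b = sin(fδ)/sin δ ≈ 1.473.
p = a·p₁ + b·p₂ ≈ (0.165, -0.974, 0.155); φ = arcsin(p_z) ≈ 8.95°, λ = atan2(p_y, p_x) ≈ -80.40°.

≈ (8.9°N, 80.4°W)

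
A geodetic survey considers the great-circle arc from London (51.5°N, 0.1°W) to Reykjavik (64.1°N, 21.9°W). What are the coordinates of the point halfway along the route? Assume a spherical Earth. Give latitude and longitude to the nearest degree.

The haversine formula gives a central angle δ ≈ 0.296 rad (17.0°) between the endpoints.
Interpolate at f = 1/2 with slerp weights a = sin((1−f)δ)/sin δ ≈ 0.506, b = sin(fδ)/sin δ ≈ 0.506.
p = a·p₁ + b·p₂ ≈ (0.520, -0.083, 0.850); φ = arcsin(p_z) ≈ 58.25°, λ = atan2(p_y, p_x) ≈ -9.07°.

≈ 58°N, 9°W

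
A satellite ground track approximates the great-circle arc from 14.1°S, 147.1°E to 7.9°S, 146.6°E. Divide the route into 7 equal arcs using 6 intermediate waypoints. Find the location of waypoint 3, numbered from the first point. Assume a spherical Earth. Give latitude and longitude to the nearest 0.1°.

Convert each endpoint to a unit vector on the sphere (x = cos φ cos λ, y = cos φ sin λ, z = sin φ).
The central angle between the endpoints is δ = arccos(p₁·p₂) ≈ 0.109 rad (6.2°).
Interpolate at f = 3/7 with slerp weights a = sin((1−f)δ)/sin δ ≈ 0.572, b = sin(fδ)/sin δ ≈ 0.429.
p = a·p₁ + b·p₂ ≈ (-0.821, 0.535, -0.198); φ = arcsin(p_z) ≈ -11.44°, λ = atan2(p_y, p_x) ≈ 146.88°.

≈ 11.4°S, 146.9°E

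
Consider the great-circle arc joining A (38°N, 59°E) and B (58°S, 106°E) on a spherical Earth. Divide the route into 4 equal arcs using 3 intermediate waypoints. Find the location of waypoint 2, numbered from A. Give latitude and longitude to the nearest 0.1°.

≈ (10.8°S, 77.6°E)

Convert each endpoint to a unit vector on the sphere (x = cos φ cos λ, y = cos φ sin λ, z = sin φ).
The central angle between the endpoints is δ = arccos(p₁·p₂) ≈ 1.810 rad (103.7°).
Interpolate at f = 2/4 with slerp weights a = sin((1−f)δ)/sin δ ≈ 0.810, b = sin(fδ)/sin δ ≈ 0.810.
p = a·p₁ + b·p₂ ≈ (0.210, 0.959, -0.188); φ = arcsin(p_z) ≈ -10.85°, λ = atan2(p_y, p_x) ≈ 77.63°.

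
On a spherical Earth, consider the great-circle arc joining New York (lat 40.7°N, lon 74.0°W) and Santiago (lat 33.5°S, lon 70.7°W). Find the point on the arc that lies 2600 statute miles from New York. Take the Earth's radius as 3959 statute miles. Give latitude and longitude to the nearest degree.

≈ lat 3°N, lon 72°W

Write both endpoints as unit vectors p₁, p₂ with components (cos φ cos λ, cos φ sin λ, sin φ).
The central angle between the endpoints is δ = arccos(p₁·p₂) ≈ 1.296 rad (74.3°). The total great-circle distance is δ·R ≈ 1.296 × 3959 ≈ 5131 mi, so the target fraction is f = 2600/5131 ≈ 0.507.
Interpolate at f ≈ 0.507 with slerp weights a = sin((1−f)δ)/sin δ ≈ 0.620, b = sin(fδ)/sin δ ≈ 0.634.
p = a·p₁ + b·p₂ ≈ (0.304, -0.951, 0.054); φ = arcsin(p_z) ≈ 3.11°, λ = atan2(p_y, p_x) ≈ -72.25°.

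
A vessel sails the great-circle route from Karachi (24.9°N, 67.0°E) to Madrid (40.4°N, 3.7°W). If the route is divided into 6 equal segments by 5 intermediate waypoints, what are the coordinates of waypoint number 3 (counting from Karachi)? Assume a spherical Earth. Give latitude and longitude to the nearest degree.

Convert each endpoint to a unit vector on the sphere (x = cos φ cos λ, y = cos φ sin λ, z = sin φ).
The central angle between the endpoints is δ = arccos(p₁·p₂) ≈ 1.046 rad (59.9°).
Interpolate at f = 3/6 with slerp weights a = sin((1−f)δ)/sin δ ≈ 0.577, b = sin(fδ)/sin δ ≈ 0.577.
p = a·p₁ + b·p₂ ≈ (0.643, 0.453, 0.617); φ = arcsin(p_z) ≈ 38.10°, λ = atan2(p_y, p_x) ≈ 35.19°.

≈ 38°N, 35°E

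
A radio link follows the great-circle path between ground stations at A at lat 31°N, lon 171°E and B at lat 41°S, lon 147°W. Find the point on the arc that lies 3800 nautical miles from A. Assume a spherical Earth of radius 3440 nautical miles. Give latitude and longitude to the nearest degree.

≈ lat 25°S, lon 159°W

Convert each endpoint to a unit vector on the sphere (x = cos φ cos λ, y = cos φ sin λ, z = sin φ).
The central angle between the endpoints is δ = arccos(p₁·p₂) ≈ 1.427 rad (81.8°). The total great-circle distance is δ·R ≈ 1.427 × 3440 ≈ 4910 nmi, so the target fraction is f = 3800/4910 ≈ 0.774.
Interpolate at f ≈ 0.774 with slerp weights a = sin((1−f)δ)/sin δ ≈ 0.321, b = sin(fδ)/sin δ ≈ 0.903.
p = a·p₁ + b·p₂ ≈ (-0.843, -0.328, -0.427); φ = arcsin(p_z) ≈ -25.28°, λ = atan2(p_y, p_x) ≈ -158.73°.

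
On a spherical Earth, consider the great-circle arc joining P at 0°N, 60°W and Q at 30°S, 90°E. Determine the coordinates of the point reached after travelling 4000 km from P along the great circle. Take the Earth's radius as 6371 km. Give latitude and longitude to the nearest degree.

From cos δ = sin φ₁ sin φ₂ + cos φ₁ cos φ₂ cos Δλ, the central angle is δ ≈ 2.419 rad (138.6°). The total great-circle distance is δ·R ≈ 2.419 × 6371 ≈ 15411 km, so the target fraction is f = 4000/15411 ≈ 0.260.
Interpolate at f ≈ 0.260 with slerp weights a = sin((1−f)δ)/sin δ ≈ 1.475, b = sin(fδ)/sin δ ≈ 0.888.
p = a·p₁ + b·p₂ ≈ (0.738, -0.509, -0.444); φ = arcsin(p_z) ≈ -26.36°, λ = atan2(p_y, p_x) ≈ -34.58°.

≈ 26°S, 35°W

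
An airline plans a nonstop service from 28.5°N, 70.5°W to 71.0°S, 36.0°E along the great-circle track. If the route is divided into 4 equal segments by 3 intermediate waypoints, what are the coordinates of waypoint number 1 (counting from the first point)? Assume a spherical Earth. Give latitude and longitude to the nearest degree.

Convert each endpoint to a unit vector on the sphere (x = cos φ cos λ, y = cos φ sin λ, z = sin φ).
The central angle between the endpoints is δ = arccos(p₁·p₂) ≈ 2.132 rad (122.2°).
Interpolate at f = 1/4 with slerp weights a = sin((1−f)δ)/sin δ ≈ 1.181, b = sin(fδ)/sin δ ≈ 0.600.
p = a·p₁ + b·p₂ ≈ (0.505, -0.863, -0.004); φ = arcsin(p_z) ≈ -0.24°, λ = atan2(p_y, p_x) ≈ -59.70°.

≈ 0°N, 60°W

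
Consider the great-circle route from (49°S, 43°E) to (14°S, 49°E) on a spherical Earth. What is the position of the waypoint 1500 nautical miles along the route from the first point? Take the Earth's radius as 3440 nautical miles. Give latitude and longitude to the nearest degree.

≈ (24°S, 48°E)

The haversine formula gives a central angle δ ≈ 0.617 rad (35.3°) between the endpoints. The total great-circle distance is δ·R ≈ 0.617 × 3440 ≈ 2122 nmi, so the target fraction is f = 1500/2122 ≈ 0.707.
Interpolate at f ≈ 0.707 with slerp weights a = sin((1−f)δ)/sin δ ≈ 0.311, b = sin(fδ)/sin δ ≈ 0.730.
p = a·p₁ + b·p₂ ≈ (0.614, 0.674, -0.411); φ = arcsin(p_z) ≈ -24.29°, λ = atan2(p_y, p_x) ≈ 47.66°.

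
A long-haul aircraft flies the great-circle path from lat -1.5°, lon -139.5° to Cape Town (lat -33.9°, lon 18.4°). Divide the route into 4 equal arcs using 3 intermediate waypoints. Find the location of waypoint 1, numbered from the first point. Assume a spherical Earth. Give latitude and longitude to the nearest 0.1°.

≈ lat -31.5°, lon -121.0°

Write both endpoints as unit vectors p₁, p₂ with components (cos φ cos λ, cos φ sin λ, sin φ).
The central angle between the endpoints is δ = arccos(p₁·p₂) ≈ 2.425 rad (139.0°).
Interpolate at f = 1/4 with slerp weights a = sin((1−f)δ)/sin δ ≈ 1.476, b = sin(fδ)/sin δ ≈ 0.868.
p = a·p₁ + b·p₂ ≈ (-0.439, -0.731, -0.523); φ = arcsin(p_z) ≈ -31.51°, λ = atan2(p_y, p_x) ≈ -120.97°.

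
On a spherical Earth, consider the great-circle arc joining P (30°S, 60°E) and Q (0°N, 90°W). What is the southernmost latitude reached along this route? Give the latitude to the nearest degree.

The great circle lies in the plane with unit normal n̂ = (p₁ × p₂)/|p₁ × p₂|.
Here n̂_z ≈ -0.655; the vertex latitude is φ_max = arccos|n̂_z| ≈ 49.1°.
Check via Clairaut: cos φ_max = |cos φ₁| · sin C = cos(30.0°)·sin(130.9°) ≈ 0.655, again giving ≈ 49.1°.

≈ 49°S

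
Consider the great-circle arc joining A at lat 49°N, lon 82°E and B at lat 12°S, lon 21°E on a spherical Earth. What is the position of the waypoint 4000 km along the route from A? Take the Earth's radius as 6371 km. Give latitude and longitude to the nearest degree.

Write both endpoints as unit vectors p₁, p₂ with components (cos φ cos λ, cos φ sin λ, sin φ).
The central angle between the endpoints is δ = arccos(p₁·p₂) ≈ 1.416 rad (81.1°). The total great-circle distance is δ·R ≈ 1.416 × 6371 ≈ 9021 km, so the target fraction is f = 4000/9021 ≈ 0.443.
Interpolate at f ≈ 0.443 with slerp weights a = sin((1−f)δ)/sin δ ≈ 0.718, b = sin(fδ)/sin δ ≈ 0.595.
p = a·p₁ + b·p₂ ≈ (0.608, 0.675, 0.418); φ = arcsin(p_z) ≈ 24.71°, λ = atan2(p_y, p_x) ≈ 47.95°.

≈ lat 25°N, lon 48°E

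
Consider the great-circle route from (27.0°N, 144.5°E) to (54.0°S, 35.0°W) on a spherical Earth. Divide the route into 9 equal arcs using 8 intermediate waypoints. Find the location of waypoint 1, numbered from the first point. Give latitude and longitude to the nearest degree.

Write both endpoints as unit vectors p₁, p₂ with components (cos φ cos λ, cos φ sin λ, sin φ).
The central angle between the endpoints is δ = arccos(p₁·p₂) ≈ 2.670 rad (153.0°).
Interpolate at f = 1/9 with slerp weights a = sin((1−f)δ)/sin δ ≈ 1.530, b = sin(fδ)/sin δ ≈ 0.644.
p = a·p₁ + b·p₂ ≈ (-0.800, 0.575, 0.174); φ = arcsin(p_z) ≈ 10.00°, λ = atan2(p_y, p_x) ≈ 144.31°.

≈ (10°N, 144°E)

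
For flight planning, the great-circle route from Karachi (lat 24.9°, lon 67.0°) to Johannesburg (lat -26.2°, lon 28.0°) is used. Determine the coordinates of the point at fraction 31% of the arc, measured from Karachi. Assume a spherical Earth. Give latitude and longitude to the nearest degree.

Write both endpoints as unit vectors p₁, p₂ with components (cos φ cos λ, cos φ sin λ, sin φ).
The central angle between the endpoints is δ = arccos(p₁·p₂) ≈ 1.108 rad (63.5°).
Interpolate at f = 0.31 with slerp weights a = sin((1−f)δ)/sin δ ≈ 0.774, b = sin(fδ)/sin δ ≈ 0.376.
p = a·p₁ + b·p₂ ≈ (0.572, 0.804, 0.160); φ = arcsin(p_z) ≈ 9.18°, λ = atan2(p_y, p_x) ≈ 54.57°.

≈ lat 9°, lon 55°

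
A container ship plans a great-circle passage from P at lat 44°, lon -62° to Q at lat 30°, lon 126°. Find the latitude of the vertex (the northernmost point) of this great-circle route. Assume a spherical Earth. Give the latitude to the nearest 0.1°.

The great circle lies in the plane with unit normal n̂ = (p₁ × p₂)/|p₁ × p₂|.
Here n̂_z ≈ -0.090; the vertex latitude is φ_max = arccos|n̂_z| ≈ 84.8°.
Check via Clairaut: cos φ_max = |cos φ₁| · sin C = cos(44.0°)·sin(7.2°) ≈ 0.090, again giving ≈ 84.8°.

≈ 84.8°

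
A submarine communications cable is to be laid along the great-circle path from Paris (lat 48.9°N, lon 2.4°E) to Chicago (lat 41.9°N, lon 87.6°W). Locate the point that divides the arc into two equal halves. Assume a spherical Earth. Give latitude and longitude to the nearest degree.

≈ lat 55°N, lon 46°W

Write both endpoints as unit vectors p₁, p₂ with components (cos φ cos λ, cos φ sin λ, sin φ).
The central angle between the endpoints is δ = arccos(p₁·p₂) ≈ 1.043 rad (59.8°).
Interpolate at f = 1/2 with slerp weights a = sin((1−f)δ)/sin δ ≈ 0.577, b = sin(fδ)/sin δ ≈ 0.577.
p = a·p₁ + b·p₂ ≈ (0.397, -0.413, 0.820); φ = arcsin(p_z) ≈ 55.06°, λ = atan2(p_y, p_x) ≈ -46.15°.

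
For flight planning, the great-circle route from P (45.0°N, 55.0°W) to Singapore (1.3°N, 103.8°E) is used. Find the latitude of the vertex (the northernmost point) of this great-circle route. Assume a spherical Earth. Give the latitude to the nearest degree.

The great circle lies in the plane with unit normal n̂ = (p₁ × p₂)/|p₁ × p₂|.
Here n̂_z ≈ +0.334; the vertex latitude is φ_max = arccos|n̂_z| ≈ 70.5°.
Check via Clairaut: cos φ_max = |cos φ₁| · sin C = cos(45.0°)·sin(28.2°) ≈ 0.334, again giving ≈ 70.5°.

≈ 70°N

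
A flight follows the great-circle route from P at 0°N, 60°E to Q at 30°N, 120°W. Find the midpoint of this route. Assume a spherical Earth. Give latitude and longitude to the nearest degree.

≈ 75°N, 60°E

Write both endpoints as unit vectors p₁, p₂ with components (cos φ cos λ, cos φ sin λ, sin φ).
The central angle between the endpoints is δ = arccos(p₁·p₂) ≈ 2.618 rad (150.0°).
Interpolate at f = 1/2 with slerp weights a = sin((1−f)δ)/sin δ ≈ 1.932, b = sin(fδ)/sin δ ≈ 1.932.
p = a·p₁ + b·p₂ ≈ (0.129, 0.224, 0.966); φ = arcsin(p_z) ≈ 75.00°, λ = atan2(p_y, p_x) ≈ 60.00°.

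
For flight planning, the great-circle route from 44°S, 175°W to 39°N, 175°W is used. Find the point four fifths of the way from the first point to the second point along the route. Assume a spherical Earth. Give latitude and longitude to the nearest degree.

Write both endpoints as unit vectors p₁, p₂ with components (cos φ cos λ, cos φ sin λ, sin φ).
The central angle between the endpoints is δ = arccos(p₁·p₂) ≈ 1.449 rad (83.0°).
Interpolate at f = 4/5 with slerp weights a = sin((1−f)δ)/sin δ ≈ 0.288, b = sin(fδ)/sin δ ≈ 0.923.
p = a·p₁ + b·p₂ ≈ (-0.921, -0.081, 0.381); φ = arcsin(p_z) ≈ 22.40°, λ = atan2(p_y, p_x) ≈ -175.00°.

≈ 22°N, 175°W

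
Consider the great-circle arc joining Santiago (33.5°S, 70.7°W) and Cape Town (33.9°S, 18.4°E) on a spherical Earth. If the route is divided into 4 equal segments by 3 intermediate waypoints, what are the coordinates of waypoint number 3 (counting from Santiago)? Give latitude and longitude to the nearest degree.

≈ 41°S, 2°W

Convert each endpoint to a unit vector on the sphere (x = cos φ cos λ, y = cos φ sin λ, z = sin φ).
The central angle between the endpoints is δ = arccos(p₁·p₂) ≈ 1.246 rad (71.4°).
Interpolate at f = 3/4 with slerp weights a = sin((1−f)δ)/sin δ ≈ 0.323, b = sin(fδ)/sin δ ≈ 0.849.
p = a·p₁ + b·p₂ ≈ (0.758, -0.032, -0.652); φ = arcsin(p_z) ≈ -40.69°, λ = atan2(p_y, p_x) ≈ -2.43°.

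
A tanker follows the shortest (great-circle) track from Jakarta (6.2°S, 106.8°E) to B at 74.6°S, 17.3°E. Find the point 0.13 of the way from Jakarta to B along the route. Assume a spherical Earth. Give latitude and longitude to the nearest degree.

The haversine formula gives a central angle δ ≈ 1.464 rad (83.9°) between the endpoints.
Interpolate at f = 0.13 with slerp weights a = sin((1−f)δ)/sin δ ≈ 0.962, b = sin(fδ)/sin δ ≈ 0.190.
p = a·p₁ + b·p₂ ≈ (-0.228, 0.930, -0.287); φ = arcsin(p_z) ≈ -16.70°, λ = atan2(p_y, p_x) ≈ 103.78°.

≈ 17°S, 104°E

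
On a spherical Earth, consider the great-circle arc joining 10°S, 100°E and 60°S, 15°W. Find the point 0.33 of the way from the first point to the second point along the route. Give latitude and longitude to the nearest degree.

Write both endpoints as unit vectors p₁, p₂ with components (cos φ cos λ, cos φ sin λ, sin φ).
The central angle between the endpoints is δ = arccos(p₁·p₂) ≈ 1.629 rad (93.3°).
Interpolate at f = 0.33 with slerp weights a = sin((1−f)δ)/sin δ ≈ 0.889, b = sin(fδ)/sin δ ≈ 0.513.
p = a·p₁ + b·p₂ ≈ (0.096, 0.795, -0.598); φ = arcsin(p_z) ≈ -36.75°, λ = atan2(p_y, p_x) ≈ 83.14°.

≈ 37°S, 83°E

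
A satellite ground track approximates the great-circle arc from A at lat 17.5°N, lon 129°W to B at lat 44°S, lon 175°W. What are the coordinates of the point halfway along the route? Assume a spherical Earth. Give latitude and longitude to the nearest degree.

Convert each endpoint to a unit vector on the sphere (x = cos φ cos λ, y = cos φ sin λ, z = sin φ).
The central angle between the endpoints is δ = arccos(p₁·p₂) ≈ 1.300 rad (74.5°).
Interpolate at f = 1/2 with slerp weights a = sin((1−f)δ)/sin δ ≈ 0.628, b = sin(fδ)/sin δ ≈ 0.628.
p = a·p₁ + b·p₂ ≈ (-0.827, -0.505, -0.247); φ = arcsin(p_z) ≈ -14.32°, λ = atan2(p_y, p_x) ≈ -148.60°.

≈ lat 14°S, lon 149°W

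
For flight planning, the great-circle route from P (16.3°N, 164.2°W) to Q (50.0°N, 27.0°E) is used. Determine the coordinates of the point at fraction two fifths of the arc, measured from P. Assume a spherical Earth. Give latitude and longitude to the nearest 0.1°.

Convert each endpoint to a unit vector on the sphere (x = cos φ cos λ, y = cos φ sin λ, z = sin φ).
The central angle between the endpoints is δ = arccos(p₁·p₂) ≈ 1.972 rad (113.0°).
Interpolate at f = 2/5 with slerp weights a = sin((1−f)δ)/sin δ ≈ 1.005, b = sin(fδ)/sin δ ≈ 0.770.
p = a·p₁ + b·p₂ ≈ (-0.487, -0.038, 0.872); φ = arcsin(p_z) ≈ 60.74°, λ = atan2(p_y, p_x) ≈ -175.55°.

≈ (60.7°N, 175.6°W)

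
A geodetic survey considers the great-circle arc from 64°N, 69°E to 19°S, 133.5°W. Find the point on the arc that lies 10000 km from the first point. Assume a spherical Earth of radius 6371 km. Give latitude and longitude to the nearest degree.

≈ 23°N, 143°W

Write both endpoints as unit vectors p₁, p₂ with components (cos φ cos λ, cos φ sin λ, sin φ).
The central angle between the endpoints is δ = arccos(p₁·p₂) ≈ 2.313 rad (132.5°). The total great-circle distance is δ·R ≈ 2.313 × 6371 ≈ 14733 km, so the target fraction is f = 10000/14733 ≈ 0.679.
Interpolate at f ≈ 0.679 with slerp weights a = sin((1−f)δ)/sin δ ≈ 0.917, b = sin(fδ)/sin δ ≈ 1.356.
p = a·p₁ + b·p₂ ≈ (-0.739, -0.555, 0.383); φ = arcsin(p_z) ≈ 22.52°, λ = atan2(p_y, p_x) ≈ -143.09°.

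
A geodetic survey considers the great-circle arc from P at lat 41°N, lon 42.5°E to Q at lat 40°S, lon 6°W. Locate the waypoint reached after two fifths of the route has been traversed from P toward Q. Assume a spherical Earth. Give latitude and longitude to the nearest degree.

From cos δ = sin φ₁ sin φ₂ + cos φ₁ cos φ₂ cos Δλ, the central angle is δ ≈ 1.609 rad (92.2°).
Interpolate at f = 2/5 with slerp weights a = sin((1−f)δ)/sin δ ≈ 0.823, b = sin(fδ)/sin δ ≈ 0.601.
p = a·p₁ + b·p₂ ≈ (0.916, 0.372, 0.154); φ = arcsin(p_z) ≈ 8.85°, λ = atan2(p_y, p_x) ≈ 22.09°.

≈ lat 9°N, lon 22°E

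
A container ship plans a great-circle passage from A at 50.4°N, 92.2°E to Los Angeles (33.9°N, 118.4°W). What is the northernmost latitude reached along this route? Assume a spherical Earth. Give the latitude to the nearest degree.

≈ 74°N

The great circle lies in the plane with unit normal n̂ = (p₁ × p₂)/|p₁ × p₂|.
Here n̂_z ≈ +0.269; the vertex latitude is φ_max = arccos|n̂_z| ≈ 74.4°.
Check via Clairaut: cos φ_max = |cos φ₁| · sin C = cos(50.4°)·sin(25.0°) ≈ 0.269, again giving ≈ 74.4°.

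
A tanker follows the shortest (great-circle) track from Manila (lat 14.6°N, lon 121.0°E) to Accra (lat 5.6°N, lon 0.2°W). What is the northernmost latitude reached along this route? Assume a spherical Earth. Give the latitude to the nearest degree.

≈ 21°N

The great circle lies in the plane with unit normal n̂ = (p₁ × p₂)/|p₁ × p₂|.
Here n̂_z ≈ -0.936; the vertex latitude is φ_max = arccos|n̂_z| ≈ 20.7°.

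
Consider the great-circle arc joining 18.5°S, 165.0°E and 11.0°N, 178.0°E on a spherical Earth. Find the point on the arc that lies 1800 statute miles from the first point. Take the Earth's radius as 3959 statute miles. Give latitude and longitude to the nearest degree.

Convert each endpoint to a unit vector on the sphere (x = cos φ cos λ, y = cos φ sin λ, z = sin φ).
The central angle between the endpoints is δ = arccos(p₁·p₂) ≈ 0.561 rad (32.2°). The total great-circle distance is δ·R ≈ 0.561 × 3959 ≈ 2223 mi, so the target fraction is f = 1800/2223 ≈ 0.810.
Interpolate at f ≈ 0.810 with slerp weights a = sin((1−f)δ)/sin δ ≈ 0.200, b = sin(fδ)/sin δ ≈ 0.825.
p = a·p₁ + b·p₂ ≈ (-0.993, 0.077, 0.094); φ = arcsin(p_z) ≈ 5.39°, λ = atan2(p_y, p_x) ≈ 175.54°.

≈ 5°N, 176°E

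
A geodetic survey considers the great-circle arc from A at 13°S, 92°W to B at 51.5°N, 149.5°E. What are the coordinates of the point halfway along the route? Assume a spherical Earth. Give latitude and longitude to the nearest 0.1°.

≈ 32.6°N, 130.9°W

The haversine formula gives a central angle δ ≈ 2.055 rad (117.7°) between the endpoints.
Interpolate at f = 1/2 with slerp weights a = sin((1−f)δ)/sin δ ≈ 0.967, b = sin(fδ)/sin δ ≈ 0.967.
p = a·p₁ + b·p₂ ≈ (-0.552, -0.636, 0.539); φ = arcsin(p_z) ≈ 32.64°, λ = atan2(p_y, p_x) ≈ -130.93°.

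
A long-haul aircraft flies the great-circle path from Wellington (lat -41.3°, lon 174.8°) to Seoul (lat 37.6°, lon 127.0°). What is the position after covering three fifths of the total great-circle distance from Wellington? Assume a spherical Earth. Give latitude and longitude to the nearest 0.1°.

≈ lat 6.1°, lon 146.2°

Convert each endpoint to a unit vector on the sphere (x = cos φ cos λ, y = cos φ sin λ, z = sin φ).
The central angle between the endpoints is δ = arccos(p₁·p₂) ≈ 1.574 rad (90.2°).
Interpolate at f = 3/5 with slerp weights a = sin((1−f)δ)/sin δ ≈ 0.589, b = sin(fδ)/sin δ ≈ 0.810.
p = a·p₁ + b·p₂ ≈ (-0.827, 0.553, 0.106); φ = arcsin(p_z) ≈ 6.07°, λ = atan2(p_y, p_x) ≈ 146.24°.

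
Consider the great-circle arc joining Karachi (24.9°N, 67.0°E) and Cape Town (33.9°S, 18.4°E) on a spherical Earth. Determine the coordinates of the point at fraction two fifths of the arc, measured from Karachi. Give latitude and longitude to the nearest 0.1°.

≈ 1.1°N, 48.2°E

Write both endpoints as unit vectors p₁, p₂ with components (cos φ cos λ, cos φ sin λ, sin φ).
The central angle between the endpoints is δ = arccos(p₁·p₂) ≈ 1.305 rad (74.7°).
Interpolate at f = 2/5 with slerp weights a = sin((1−f)δ)/sin δ ≈ 0.731, b = sin(fδ)/sin δ ≈ 0.517.
p = a·p₁ + b·p₂ ≈ (0.666, 0.746, 0.020); φ = arcsin(p_z) ≈ 1.12°, λ = atan2(p_y, p_x) ≈ 48.23°.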